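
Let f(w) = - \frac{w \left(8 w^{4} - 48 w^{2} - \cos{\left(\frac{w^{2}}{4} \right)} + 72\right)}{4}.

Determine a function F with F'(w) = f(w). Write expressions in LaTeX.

An antiderivative is F(w) = \frac{- 2 \left(w^{2} - 3\right)^{3} + 3 \sin{\left(\frac{w^{2}}{4} \right)}}{6}.

Whatever form F(w) takes, F'(w) = f(w) is non-negotiable.
Check: d/dw[\frac{- 2 \left(w^{2} - 3\right)^{3} + 3 \sin{\left(\frac{w^{2}}{4} \right)}}{6}] = - 2 w^{5} + 12 w^{3} + \frac{w \cos{\left(\frac{w^{2}}{4} \right)}}{4} - 18 w, which equals f(w).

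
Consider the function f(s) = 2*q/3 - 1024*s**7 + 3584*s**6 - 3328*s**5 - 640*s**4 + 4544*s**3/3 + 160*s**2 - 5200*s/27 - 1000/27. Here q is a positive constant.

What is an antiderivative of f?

The integrand splits into summands that can be handled one at a time.
Check: d/ds[2*q*s/3 - 128*s**8 + 512*s**7 - 1664*s**6/3 - 128*s**5 + 1136*s**4/3 + 160*s**3/3 - 2600*s**2/27 - 1000*s/27] = 2*q/3 - 1024*s**7 + 3584*s**6 - 3328*s**5 - 640*s**4 + 4544*s**3/3 + 160*s**2 - 5200*s/27 - 1000/27 = f(s).

An antiderivative is F(s) = 2*q*s/3 - 128*s**8 + 512*s**7 - 1664*s**6/3 - 128*s**5 + 1136*s**4/3 + 160*s**3/3 - 2600*s**2/27 - 1000*s/27.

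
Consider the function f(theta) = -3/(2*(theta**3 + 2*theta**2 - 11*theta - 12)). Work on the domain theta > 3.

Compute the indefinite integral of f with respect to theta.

F(theta) = -3*log(theta - 3)/56 + log(theta + 1)/8 - log(theta + 4)/14 + C

Factor the denominator (2*(theta - 3)*(theta + 1)*(theta + 4)) and decompose: f = -1/(14*(theta + 4)) + 1/(8*(theta + 1)) - 3/(56*(theta - 3)); each piece integrates to a log, atan, or power term.
Check: d/dtheta[-3*log(theta - 3)/56 + log(theta + 1)/8 - log(theta + 4)/14] = -3/(2*theta**3 + 4*theta**2 - 22*theta - 24), which equals f(theta).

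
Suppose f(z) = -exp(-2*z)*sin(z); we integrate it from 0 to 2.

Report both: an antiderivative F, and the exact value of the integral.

Antiderivative: F(z) = (2*sin(z) + cos(z))*exp(-2*z)/5; value = -1/5 + exp(-4)*cos(2)/5 + 2*exp(-4)*sin(2)/5

Check any antiderivative F(z) by computing F'(z) and comparing it with f(z).
F(z) = (2*sin(z) + cos(z))*exp(-2*z)/5 is an antiderivative of f.
Check: d/dz[(2*sin(z) + cos(z))*exp(-2*z)/5] = -exp(-2*z)*sin(z) = f(z).
F(2) = exp(-4)*cos(2)/5 + 2*exp(-4)*sin(2)/5; F(0) = 1/5.
Integral = F(2) - F(0) = -1/5 + exp(-4)*cos(2)/5 + 2*exp(-4)*sin(2)/5.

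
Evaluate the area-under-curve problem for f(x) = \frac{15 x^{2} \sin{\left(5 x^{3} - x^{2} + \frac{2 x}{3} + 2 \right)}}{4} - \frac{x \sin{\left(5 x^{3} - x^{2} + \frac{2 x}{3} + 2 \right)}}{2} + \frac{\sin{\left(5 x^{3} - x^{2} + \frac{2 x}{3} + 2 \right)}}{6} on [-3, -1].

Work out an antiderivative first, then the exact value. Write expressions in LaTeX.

f matches the chain-rule pattern g'(h)*h' with inner function h(x) = 5 x^{3} - x^{2} + \frac{2 x}{3} + 2; substituting u = h(x) collapses the integral.
F(x) = - \frac{\cos{\left(5 x^{3} - x^{2} + \frac{2 x}{3} + 2 \right)}}{4} is an antiderivative of f.
Check: d/dx[- \frac{\cos{\left(5 x^{3} - x^{2} + \frac{2 x}{3} + 2 \right)}}{4}] = \frac{15 x^{2} \sin{\left(5 x^{3} - x^{2} + \frac{2 x}{3} + 2 \right)}}{4} - \frac{x \sin{\left(5 x^{3} - x^{2} + \frac{2 x}{3} + 2 \right)}}{2} + \frac{\sin{\left(5 x^{3} - x^{2} + \frac{2 x}{3} + 2 \right)}}{6} = f(x).
F(-1) = - \frac{\cos{\left(\frac{14}{3} \right)}}{4}; F(-3) = - \frac{\cos{\left(144 \right)}}{4}.
Integral = F(-1) - F(-3) = - \frac{\cos{\left(\frac{14}{3} \right)}}{4} + \frac{\cos{\left(144 \right)}}{4}.

Antiderivative: F(x) = - \frac{\cos{\left(5 x^{3} - x^{2} + \frac{2 x}{3} + 2 \right)}}{4}; value = - \frac{\cos{\left(\frac{14}{3} \right)}}{4} + \frac{\cos{\left(144 \right)}}{4}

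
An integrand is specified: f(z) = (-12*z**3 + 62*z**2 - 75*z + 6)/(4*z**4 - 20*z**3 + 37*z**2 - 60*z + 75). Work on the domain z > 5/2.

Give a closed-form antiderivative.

An antiderivative is F(z) = (-6*z*log(z**2 + 3) + 6*z*log(2) + 15*log(z**2 + 3) - 15*log(2) - 2)/(4*z - 10).

An antiderivative F(z) passes only if d/dz[F] lands on f(z) exactly.
Check: d/dz[(-6*z*log(z**2 + 3) + 6*z*log(2) + 15*log(z**2 + 3) - 15*log(2) - 2)/(4*z - 10)] = (-12*z**3 + 62*z**2 - 75*z + 6)/(4*z**4 - 20*z**3 + 37*z**2 - 60*z + 75) = f(z).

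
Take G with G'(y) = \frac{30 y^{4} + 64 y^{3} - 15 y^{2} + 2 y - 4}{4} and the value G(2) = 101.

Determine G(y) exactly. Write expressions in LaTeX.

G(y) = \frac{y \left(6 y^{4} + 16 y^{3} - 5 y^{2} + y - 4\right)}{4}

Recover the given G'(y) by differentiating a candidate G(y); any mismatch rules it out.
A general antiderivative is \frac{3 y^{5}}{2} + 4 y^{4} - \frac{5 y^{3}}{4} + \frac{y^{2}}{4} - y - 1 + C.
The condition gives C = 101 - (100) = 1.
So G(y) = \frac{y \left(6 y^{4} + 16 y^{3} - 5 y^{2} + y - 4\right)}{4}.
Check: d/dy[\frac{y \left(6 y^{4} + 16 y^{3} - 5 y^{2} + y - 4\right)}{4}] = \frac{15 y^{4}}{2} + 16 y^{3} - \frac{15 y^{2}}{4} + \frac{y}{2} - 1, which equals G'(y).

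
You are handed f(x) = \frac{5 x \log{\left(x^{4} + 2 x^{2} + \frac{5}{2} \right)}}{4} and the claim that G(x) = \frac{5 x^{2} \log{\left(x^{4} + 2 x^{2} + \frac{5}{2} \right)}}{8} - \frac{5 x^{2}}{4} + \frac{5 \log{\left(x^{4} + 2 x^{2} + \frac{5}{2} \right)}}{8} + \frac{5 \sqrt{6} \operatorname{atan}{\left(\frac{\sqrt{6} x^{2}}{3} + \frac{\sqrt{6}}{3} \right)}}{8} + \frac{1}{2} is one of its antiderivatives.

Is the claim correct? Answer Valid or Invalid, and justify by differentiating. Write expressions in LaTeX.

Valid - the claim checks out under differentiation.

d/dx[G] = \frac{5 x \log{\left(x^{4} + 2 x^{2} + \frac{5}{2} \right)}}{4}
This equals f(x) exactly, so the claim holds.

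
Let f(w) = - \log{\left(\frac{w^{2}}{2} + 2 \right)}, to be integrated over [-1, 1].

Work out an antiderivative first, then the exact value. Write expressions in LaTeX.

Antiderivative: F(w) = - w \log{\left(\frac{w^{2}}{2} + 2 \right)} + 2 w - 4 \operatorname{atan}{\left(\frac{w}{2} \right)}; value = - 8 \operatorname{atan}{\left(\frac{1}{2} \right)} - 2 \log{\left(\frac{5}{2} \right)} + 4

Recover f(w) by differentiating a candidate F(w); any mismatch rules it out.
F(w) = - w \log{\left(\frac{w^{2}}{2} + 2 \right)} + 2 w - 4 \operatorname{atan}{\left(\frac{w}{2} \right)} is an antiderivative of f.
Check: d/dw[- w \log{\left(\frac{w^{2}}{2} + 2 \right)} + 2 w - 4 \operatorname{atan}{\left(\frac{w}{2} \right)}] = - \log{\left(\frac{w^{2}}{2} + 2 \right)} = f(w).
F(1) = - 4 \operatorname{atan}{\left(\frac{1}{2} \right)} - \log{\left(\frac{5}{2} \right)} + 2; F(-1) = -2 + \log{\left(\frac{5}{2} \right)} + 4 \operatorname{atan}{\left(\frac{1}{2} \right)}.
Integral = F(1) - F(-1) = - 8 \operatorname{atan}{\left(\frac{1}{2} \right)} - 2 \log{\left(\frac{5}{2} \right)} + 4.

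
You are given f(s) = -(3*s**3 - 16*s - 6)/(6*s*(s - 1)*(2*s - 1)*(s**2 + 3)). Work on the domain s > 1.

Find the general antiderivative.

F(s) = log(s)/3 + 19*log(s - 1)/24 - 109*log(s - 1/2)/78 + 85*log(s**2 + 3)/624 - 107*sqrt(3)*atan(sqrt(3)*s/3)/936 + C

The denominator factors as 6*s*(s - 1)*(2*s - 1)*(s**2 + 3); partial fractions split f into directly integrable pieces: (85*s - 107)/(312*(s**2 + 3)) - 109/(39*(2*s - 1)) + 19/(24*(s - 1)) + 1/(3*s).
Check: d/ds[log(s)/3 + 19*log(s - 1)/24 - 109*log(s - 1/2)/78 + 85*log(s**2 + 3)/624 - 107*sqrt(3)*atan(sqrt(3)*s/3)/936] = (-3*s**3 + 16*s + 6)/(12*s**5 - 18*s**4 + 42*s**3 - 54*s**2 + 18*s), which equals f(s).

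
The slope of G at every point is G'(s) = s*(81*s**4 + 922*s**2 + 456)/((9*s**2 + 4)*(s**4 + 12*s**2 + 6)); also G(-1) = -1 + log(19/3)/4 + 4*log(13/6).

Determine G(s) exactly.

Check a candidate G(s) by differentiating: d/ds[G] must match the given G'(s).
A general antiderivative is 4*log(3*s**2/2 + 2/3) + log(s**4/3 + 4*s**2 + 2)/4 + C.
The condition gives C = -1 + log(19/3)/4 + 4*log(13/6) - (log(19/3)/4 + 4*log(13/6)) = -1.
So G(s) = 4*log(3*s**2/2 + 2/3) + log(s**4/3 + 4*s**2 + 2)/4 - 1.
Check: d/ds[4*log(3*s**2/2 + 2/3) + log(s**4/3 + 4*s**2 + 2)/4 - 1] = (81*s**5 + 922*s**3 + 456*s)/(9*s**6 + 112*s**4 + 102*s**2 + 24), which equals G'(s).

G(s) = 4*log(3*s**2/2 + 2/3) + log(s**4/3 + 4*s**2 + 2)/4 - 1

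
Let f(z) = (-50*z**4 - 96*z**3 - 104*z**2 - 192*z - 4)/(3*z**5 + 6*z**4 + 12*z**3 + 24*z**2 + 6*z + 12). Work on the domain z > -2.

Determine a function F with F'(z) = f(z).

An antiderivative is F(z) = -2*log(z + 2)/3 - 4*log(z**4/2 + 2*z**2 + 1).

Any candidate F(z) must reproduce f(z) exactly when differentiated.
Check: d/dz[-2*log(z + 2)/3 - 4*log(z**4/2 + 2*z**2 + 1)] = (-50*z**4 - 96*z**3 - 104*z**2 - 192*z - 4)/(3*z**5 + 6*z**4 + 12*z**3 + 24*z**2 + 6*z + 12) = f(z).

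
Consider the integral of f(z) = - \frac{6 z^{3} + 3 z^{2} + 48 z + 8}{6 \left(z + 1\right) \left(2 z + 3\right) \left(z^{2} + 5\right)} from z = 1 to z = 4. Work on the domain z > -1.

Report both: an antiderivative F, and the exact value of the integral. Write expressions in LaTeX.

The denominator factors as 6 \left(z + 1\right) \left(2 z + 3\right) \left(z^{2} + 5\right); partial fractions split f into directly integrable pieces: \frac{91 z - 499}{1044 \left(z^{2} + 5\right)} - \frac{310}{87 \left(2 z + 3\right)} + \frac{43}{36 \left(z + 1\right)}.
F(z) = \frac{43 \log{\left(z + 1 \right)}}{36} - \frac{155 \log{\left(z + \frac{3}{2} \right)}}{87} + \frac{91 \log{\left(z^{2} + 5 \right)}}{2088} - \frac{499 \sqrt{5} \operatorname{atan}{\left(\frac{\sqrt{5} z}{5} \right)}}{5220} is an antiderivative of f.
Check: d/dz[\frac{43 \log{\left(z + 1 \right)}}{36} - \frac{155 \log{\left(z + \frac{3}{2} \right)}}{87} + \frac{91 \log{\left(z^{2} + 5 \right)}}{2088} - \frac{499 \sqrt{5} \operatorname{atan}{\left(\frac{\sqrt{5} z}{5} \right)}}{5220}] = \frac{- 6 z^{3} - 3 z^{2} - 48 z - 8}{12 z^{4} + 30 z^{3} + 78 z^{2} + 150 z + 90}, which equals f(z).
F(4) = - \frac{155 \log{\left(\frac{11}{2} \right)}}{87} - \frac{499 \sqrt{5} \operatorname{atan}{\left(\frac{4 \sqrt{5}}{5} \right)}}{5220} + \frac{91 \log{\left(21 \right)}}{2088} + \frac{43 \log{\left(5 \right)}}{36}; F(1) = - \frac{155 \log{\left(\frac{5}{2} \right)}}{87} - \frac{499 \sqrt{5} \operatorname{atan}{\left(\frac{\sqrt{5}}{5} \right)}}{5220} + \frac{91 \log{\left(6 \right)}}{2088} + \frac{43 \log{\left(2 \right)}}{36}.
Integral = F(4) - F(1) = - \frac{155 \log{\left(\frac{11}{2} \right)}}{87} - \frac{43 \log{\left(2 \right)}}{36} - \frac{499 \sqrt{5} \operatorname{atan}{\left(\frac{4 \sqrt{5}}{5} \right)}}{5220} - \frac{91 \log{\left(6 \right)}}{2088} + \frac{499 \sqrt{5} \operatorname{atan}{\left(\frac{\sqrt{5}}{5} \right)}}{5220} + \frac{91 \log{\left(21 \right)}}{2088} + \frac{155 \log{\left(\frac{5}{2} \right)}}{87} + \frac{43 \log{\left(5 \right)}}{36}.

Antiderivative: F(z) = \frac{43 \log{\left(z + 1 \right)}}{36} - \frac{155 \log{\left(z + \frac{3}{2} \right)}}{87} + \frac{91 \log{\left(z^{2} + 5 \right)}}{2088} - \frac{499 \sqrt{5} \operatorname{atan}{\left(\frac{\sqrt{5} z}{5} \right)}}{5220}; value = - \frac{155 \log{\left(\frac{11}{2} \right)}}{87} - \frac{43 \log{\left(2 \right)}}{36} - \frac{499 \sqrt{5} \operatorname{atan}{\left(\frac{4 \sqrt{5}}{5} \right)}}{5220} - \frac{91 \log{\left(6 \right)}}{2088} + \frac{499 \sqrt{5} \operatorname{atan}{\left(\frac{\sqrt{5}}{5} \right)}}{5220} + \frac{91 \log{\left(21 \right)}}{2088} + \frac{155 \log{\left(\frac{5}{2} \right)}}{87} + \frac{43 \log{\left(5 \right)}}{36}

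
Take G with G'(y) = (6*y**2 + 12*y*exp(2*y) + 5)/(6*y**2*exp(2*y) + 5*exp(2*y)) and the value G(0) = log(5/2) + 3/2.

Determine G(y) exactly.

The proposed G(y) is checked by its d/dy: the result must match the given G'(y).
A general antiderivative is log(3*y**2 + 5/2) - exp(-2*y)/2 + C.
The condition gives C = log(5/2) + 3/2 - (-1/2 + log(5/2)) = 2.
So G(y) = (2*exp(2*y)*log(3*y**2 + 5/2) + 4*exp(2*y) - 1)*exp(-2*y)/2.
Check: d/dy[(2*exp(2*y)*log(3*y**2 + 5/2) + 4*exp(2*y) - 1)*exp(-2*y)/2] = (6*y**2 + 12*y*exp(2*y) + 5)/(6*y**2*exp(2*y) + 5*exp(2*y)) = G'(y).

G(y) = (2*exp(2*y)*log(3*y**2 + 5/2) + 4*exp(2*y) - 1)*exp(-2*y)/2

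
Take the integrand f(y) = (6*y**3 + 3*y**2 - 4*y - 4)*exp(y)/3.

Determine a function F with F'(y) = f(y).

f has the shape u'v + uv' for u = 2*y**3 - 5*y**2 + 26*y/3 - 10 and v = exp(y) — it is the derivative of the product u*v.
Check: d/dy[(6*y**3 - 15*y**2 + 26*y - 30)*exp(y)/3] = 2*y**3*exp(y) + y**2*exp(y) - 4*y*exp(y)/3 - 4*exp(y)/3, which equals f(y).

An antiderivative is F(y) = (6*y**3 - 15*y**2 + 26*y - 30)*exp(y)/3.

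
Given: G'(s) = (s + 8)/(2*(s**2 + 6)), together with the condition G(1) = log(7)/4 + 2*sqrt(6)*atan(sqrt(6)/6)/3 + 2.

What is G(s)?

Check a candidate G(s) by differentiating: d/ds[G] must match the given G'(s).
A general antiderivative is log(s**2 + 6)/4 + 2*sqrt(6)*atan(sqrt(6)*s/6)/3 + C.
The condition gives C = log(7)/4 + 2*sqrt(6)*atan(sqrt(6)/6)/3 + 2 - (log(7)/4 + 2*sqrt(6)*atan(sqrt(6)/6)/3) = 2.
So G(s) = log(s**2 + 6)/4 + 2*sqrt(6)*atan(sqrt(6)*s/6)/3 + 2.
Check: d/ds[log(s**2 + 6)/4 + 2*sqrt(6)*atan(sqrt(6)*s/6)/3 + 2] = (s + 8)/(2*s**2 + 12), which equals G'(s).

G(s) = log(s**2 + 6)/4 + 2*sqrt(6)*atan(sqrt(6)*s/6)/3 + 2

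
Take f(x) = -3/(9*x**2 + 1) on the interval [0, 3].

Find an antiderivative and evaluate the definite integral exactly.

Check any antiderivative F(x) by computing F'(x) and comparing it with f(x).
F(x) = -atan(3*x) is an antiderivative of f.
Check: d/dx[-atan(3*x)] = -3/(9*x**2 + 1) = f(x).
F(3) = -atan(9); F(0) = 0.
Integral = F(3) - F(0) = -atan(9).

Antiderivative: F(x) = -atan(3*x); value = -atan(9)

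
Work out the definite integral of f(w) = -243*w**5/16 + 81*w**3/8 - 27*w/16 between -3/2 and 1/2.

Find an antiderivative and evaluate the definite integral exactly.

f matches the chain-rule pattern g'(h)*h' with inner function h(w) = 3*w**2/2 - 1/2; substituting u = h(w) collapses the integral.
F(w) = -81*w**6/32 + 81*w**4/32 - 27*w**2/32 is an antiderivative of f.
Check: d/dw[-81*w**6/32 + 81*w**4/32 - 27*w**2/32] = -243*w**5/16 + 81*w**3/8 - 27*w/16 = f(w).
F(1/2) = -189/2048; F(-3/2) = -36693/2048.
Integral = F(1/2) - F(-3/2) = 4563/256.

Antiderivative: F(w) = -81*w**6/32 + 81*w**4/32 - 27*w**2/32; value = 4563/256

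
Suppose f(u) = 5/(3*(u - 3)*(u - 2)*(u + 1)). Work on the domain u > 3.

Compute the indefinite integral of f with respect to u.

F(u) = 5*log(u - 3)/12 - 5*log(u - 2)/9 + 5*log(u + 1)/36 + C

Factor the denominator (3*(u - 3)*(u - 2)*(u + 1)) and decompose: f = 5/(36*(u + 1)) - 5/(9*(u - 2)) + 5/(12*(u - 3)); each piece integrates to a log, atan, or power term.
Check: d/du[5*log(u - 3)/12 - 5*log(u - 2)/9 + 5*log(u + 1)/36] = 5/(3*u**3 - 12*u**2 + 3*u + 18), which equals f(u).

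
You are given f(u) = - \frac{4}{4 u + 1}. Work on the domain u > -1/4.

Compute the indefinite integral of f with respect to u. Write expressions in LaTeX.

A first test for any F(u): its u-derivative must equal f(u) identically.
Check: d/du[- \log{\left(2 u + \frac{1}{2} \right)}] = - \frac{4}{4 u + 1} = f(u).

F(u) = - \log{\left(2 u + \frac{1}{2} \right)} + C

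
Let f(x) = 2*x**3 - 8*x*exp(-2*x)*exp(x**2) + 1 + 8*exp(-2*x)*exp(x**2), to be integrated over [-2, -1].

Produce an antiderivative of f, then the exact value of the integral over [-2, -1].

Antiderivative: F(x) = x**4/2 + x - 4*exp(-2*x)*exp(x**2); value = -4*exp(3) - 13/2 + 4*exp(8)

The integrand splits into summands that can be handled one at a time.
F(x) = x**4/2 + x - 4*exp(-2*x)*exp(x**2) is an antiderivative of f.
Check: d/dx[x**4/2 + x - 4*exp(-2*x)*exp(x**2)] = (2*x**3*exp(2*x) - 8*x*exp(x**2) + exp(2*x) + 8*exp(x**2))*exp(-2*x), which equals f(x).
F(-1) = -4*exp(3) - 1/2; F(-2) = 6 - 4*exp(8).
Integral = F(-1) - F(-2) = -4*exp(3) - 13/2 + 4*exp(8).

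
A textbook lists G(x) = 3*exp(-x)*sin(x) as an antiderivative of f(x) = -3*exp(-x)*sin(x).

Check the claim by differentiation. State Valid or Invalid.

Invalid: d/dx[G] - f = 3*exp(-x)*cos(x), which is not 0.

d/dx[G] = (-3*sin(x) + 3*cos(x))*exp(-x)
d/dx[G] - f(x) = 3*exp(-x)*cos(x) != 0.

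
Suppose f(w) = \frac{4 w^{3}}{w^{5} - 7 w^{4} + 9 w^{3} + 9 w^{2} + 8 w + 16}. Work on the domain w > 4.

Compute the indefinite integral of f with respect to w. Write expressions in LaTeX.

The denominator factors as \left(w - 4\right)^{2} \left(w + 1\right) \left(w^{2} + 1\right); partial fractions split f into directly integrable pieces: - \frac{2 \left(23 w + 7\right)}{289 \left(w^{2} + 1\right)} - \frac{2}{25 \left(w + 1\right)} + \frac{1728}{7225 \left(w - 4\right)} + \frac{256}{85 \left(w - 4\right)^{2}}.
Check: d/dw[\frac{1728 \left(w - 4\right) \log{\left(w - 4 \right)} - 578 \left(w - 4\right) \log{\left(w + 1 \right)} - 575 \left(w - 4\right) \log{\left(w^{2} + 1 \right)} - 350 \left(w - 4\right) \operatorname{atan}{\left(w \right)} - 21760}{7225 \left(w - 4\right)}] = \frac{4 w^{3}}{w^{5} - 7 w^{4} + 9 w^{3} + 9 w^{2} + 8 w + 16} = f(w).

F(w) = \frac{1728 \left(w - 4\right) \log{\left(w - 4 \right)} - 578 \left(w - 4\right) \log{\left(w + 1 \right)} - 575 \left(w - 4\right) \log{\left(w^{2} + 1 \right)} - 350 \left(w - 4\right) \operatorname{atan}{\left(w \right)} - 21760}{7225 \left(w - 4\right)} + C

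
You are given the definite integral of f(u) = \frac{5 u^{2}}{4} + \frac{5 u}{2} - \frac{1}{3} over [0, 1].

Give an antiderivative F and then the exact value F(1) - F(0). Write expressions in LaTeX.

The integrand splits into summands that can be handled one at a time.
F(u) = \frac{5 u^{3}}{12} + \frac{5 u^{2}}{4} - \frac{u}{3} is an antiderivative of f.
Check: d/du[\frac{5 u^{3}}{12} + \frac{5 u^{2}}{4} - \frac{u}{3}] = \frac{5 u^{2}}{4} + \frac{5 u}{2} - \frac{1}{3} = f(u).
F(1) = \frac{4}{3}; F(0) = 0.
Integral = F(1) - F(0) = \frac{4}{3}.

Antiderivative: F(u) = \frac{5 u^{3}}{12} + \frac{5 u^{2}}{4} - \frac{u}{3}; value = \frac{4}{3}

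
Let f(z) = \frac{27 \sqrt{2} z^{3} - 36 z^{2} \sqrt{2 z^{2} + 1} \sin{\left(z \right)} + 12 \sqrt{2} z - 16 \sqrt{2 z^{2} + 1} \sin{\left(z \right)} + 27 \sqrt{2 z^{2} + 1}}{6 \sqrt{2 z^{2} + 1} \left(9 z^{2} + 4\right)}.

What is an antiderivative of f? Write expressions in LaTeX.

A candidate is checked by its d/dz: the result must match f(z).
Check: d/dz[\frac{3 \sqrt{2} \sqrt{2 z^{2} + 1} + 8 \cos{\left(z \right)} + 9 \operatorname{atan}{\left(\frac{3 z}{2} \right)}}{12}] = \frac{27 \sqrt{2} z^{3} - 36 z^{2} \sqrt{2 z^{2} + 1} \sin{\left(z \right)} + 12 \sqrt{2} z - 16 \sqrt{2 z^{2} + 1} \sin{\left(z \right)} + 27 \sqrt{2 z^{2} + 1}}{54 z^{2} \sqrt{2 z^{2} + 1} + 24 \sqrt{2 z^{2} + 1}}, which equals f(z).

An antiderivative is F(z) = \frac{3 \sqrt{2} \sqrt{2 z^{2} + 1} + 8 \cos{\left(z \right)} + 9 \operatorname{atan}{\left(\frac{3 z}{2} \right)}}{12}.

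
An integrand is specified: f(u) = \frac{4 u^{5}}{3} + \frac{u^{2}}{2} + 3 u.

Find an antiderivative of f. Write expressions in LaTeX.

The integrand splits into summands that can be handled one at a time.
Check: d/du[\frac{2 u^{6}}{9} + \frac{u^{3}}{6} + \frac{3 u^{2}}{2}] = \frac{4 u^{5}}{3} + \frac{u^{2}}{2} + 3 u = f(u).

An antiderivative is F(u) = \frac{2 u^{6}}{9} + \frac{u^{3}}{6} + \frac{3 u^{2}}{2}.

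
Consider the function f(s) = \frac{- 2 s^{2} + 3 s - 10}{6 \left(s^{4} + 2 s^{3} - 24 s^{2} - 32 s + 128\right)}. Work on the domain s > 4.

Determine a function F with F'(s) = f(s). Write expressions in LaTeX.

An antiderivative is F(s) = \frac{- 45 \left(s + 4\right) \log{\left(s - 4 \right)} + 32 \left(s + 4\right) \log{\left(s - 2 \right)} + 13 \left(s + 4\right) \log{\left(s + 4 \right)} + 216}{1152 \left(s + 4\right)}.

Factor the denominator (6 \left(s - 4\right) \left(s - 2\right) \left(s + 4\right)^{2}) and decompose: f = \frac{13}{1152 \left(s + 4\right)} - \frac{3}{16 \left(s + 4\right)^{2}} + \frac{1}{36 \left(s - 2\right)} - \frac{5}{128 \left(s - 4\right)}; each piece integrates to a log, atan, or power term.
Check: d/ds[\frac{- 45 \left(s + 4\right) \log{\left(s - 4 \right)} + 32 \left(s + 4\right) \log{\left(s - 2 \right)} + 13 \left(s + 4\right) \log{\left(s + 4 \right)} + 216}{1152 \left(s + 4\right)}] = \frac{- 2 s^{2} + 3 s - 10}{6 s^{4} + 12 s^{3} - 144 s^{2} - 192 s + 768}, which equals f(s).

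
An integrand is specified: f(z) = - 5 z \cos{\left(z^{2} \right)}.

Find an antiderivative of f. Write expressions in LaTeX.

Differentiate the proposed F(z) back; it has to land on f(z) exactly.
Check: d/dz[- \frac{5 \sin{\left(z^{2} \right)}}{2}] = - 5 z \cos{\left(z^{2} \right)} = f(z).

An antiderivative is F(z) = - \frac{5 \sin{\left(z^{2} \right)}}{2}.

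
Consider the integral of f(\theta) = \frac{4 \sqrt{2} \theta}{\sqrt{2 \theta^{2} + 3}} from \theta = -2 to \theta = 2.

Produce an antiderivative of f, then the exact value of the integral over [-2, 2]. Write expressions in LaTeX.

f matches the chain-rule pattern g'(h)*h' with inner function h(\theta) = \theta^{2} + \frac{3}{2}; substituting u = h(\theta) collapses the integral.
F(\theta) = 2 \sqrt{2} \sqrt{2 \theta^{2} + 3} is an antiderivative of f.
Check: d/d\theta[2 \sqrt{2} \sqrt{2 \theta^{2} + 3}] = \frac{4 \sqrt{2} \theta}{\sqrt{2 \theta^{2} + 3}} = f(\theta).
F(2) = 2 \sqrt{22}; F(-2) = 2 \sqrt{22}.
Integral = F(2) - F(-2) = 0.

Antiderivative: F(\theta) = 2 \sqrt{2} \sqrt{2 \theta^{2} + 3}; value = 0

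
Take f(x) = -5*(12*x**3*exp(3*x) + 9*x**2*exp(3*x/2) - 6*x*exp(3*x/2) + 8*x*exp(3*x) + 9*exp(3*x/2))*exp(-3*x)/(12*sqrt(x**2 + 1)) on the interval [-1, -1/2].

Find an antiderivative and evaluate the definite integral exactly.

Antiderivative: F(x) = 5*(-x**2 + 3*exp(-3*x/2)/2)*sqrt(x**2 + 1)/3; value = -5*sqrt(2)*exp(3/2)/2 - 5*sqrt(5)/24 + 5*sqrt(2)/3 + 5*sqrt(5)*exp(3/4)/4

f has the shape u'v + uv' for u = 5*sqrt(x**2 + 1)/3 and v = -x**2 + 3*exp(-3*x/2)/2 — it is the derivative of the product u*v.
F(x) = 5*(-x**2 + 3*exp(-3*x/2)/2)*sqrt(x**2 + 1)/3 is an antiderivative of f.
Check: d/dx[5*(-x**2 + 3*exp(-3*x/2)/2)*sqrt(x**2 + 1)/3] = (-60*x**3*exp(3*x) - 45*x**2*exp(3*x/2) + 30*x*exp(3*x/2) - 40*x*exp(3*x) - 45*exp(3*x/2))*exp(-3*x)/(12*sqrt(x**2 + 1)), which equals f(x).
F(-1/2) = -5*sqrt(5)/24 + 5*sqrt(5)*exp(3/4)/4; F(-1) = -5*sqrt(2)/3 + 5*sqrt(2)*exp(3/2)/2.
Integral = F(-1/2) - F(-1) = -5*sqrt(2)*exp(3/2)/2 - 5*sqrt(5)/24 + 5*sqrt(2)/3 + 5*sqrt(5)*exp(3/4)/4.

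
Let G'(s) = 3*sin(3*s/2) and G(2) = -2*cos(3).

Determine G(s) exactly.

G(s) = -2*cos(3*s/2)

Differentiate the proposed G(s) back; it has to land on the given G'(s).
A general antiderivative is -2*cos(3*s/2) + C.
The condition gives C = -2*cos(3) - (-2*cos(3)) = 0.
So G(s) = -2*cos(3*s/2).
Check: d/ds[-2*cos(3*s/2)] = 3*sin(3*s/2) = G'(s).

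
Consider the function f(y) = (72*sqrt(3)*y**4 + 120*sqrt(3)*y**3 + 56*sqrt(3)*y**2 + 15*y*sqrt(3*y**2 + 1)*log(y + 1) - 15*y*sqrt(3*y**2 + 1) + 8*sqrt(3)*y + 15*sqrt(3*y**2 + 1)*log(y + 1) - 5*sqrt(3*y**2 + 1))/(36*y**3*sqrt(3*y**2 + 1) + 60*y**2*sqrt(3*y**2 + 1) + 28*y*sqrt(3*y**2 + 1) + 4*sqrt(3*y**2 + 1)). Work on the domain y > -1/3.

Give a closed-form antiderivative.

An antiderivative F(y) passes only if d/dy[F] lands on f(y) exactly.
Check: d/dy[(24*y*sqrt(3*y**2 + 1) + 8*sqrt(3*y**2 + 1) - 5*sqrt(3)*log(y + 1))/(12*sqrt(3)*y + 4*sqrt(3))] = (72*sqrt(3)*y**4 + 120*sqrt(3)*y**3 + 56*sqrt(3)*y**2 + 15*y*sqrt(3*y**2 + 1)*log(y + 1) - 15*y*sqrt(3*y**2 + 1) + 8*sqrt(3)*y + 15*sqrt(3*y**2 + 1)*log(y + 1) - 5*sqrt(3*y**2 + 1))/(36*y**3*sqrt(3*y**2 + 1) + 60*y**2*sqrt(3*y**2 + 1) + 28*y*sqrt(3*y**2 + 1) + 4*sqrt(3*y**2 + 1)) = f(y).

An antiderivative is F(y) = (24*y*sqrt(3*y**2 + 1) + 8*sqrt(3*y**2 + 1) - 5*sqrt(3)*log(y + 1))/(12*sqrt(3)*y + 4*sqrt(3)).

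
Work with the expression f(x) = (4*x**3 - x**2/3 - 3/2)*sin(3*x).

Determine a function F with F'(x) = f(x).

Recover f(x) by differentiating a candidate F(x); any mismatch rules it out.
Check: d/dx[-(216*x**3*cos(3*x) - 216*x**2*sin(3*x) - 18*x**2*cos(3*x) + 12*x*sin(3*x) - 144*x*cos(3*x) + 48*sin(3*x) - 77*cos(3*x))/162] = 4*x**3*sin(3*x) - x**2*sin(3*x)/3 - 3*sin(3*x)/2, which equals f(x).

An antiderivative is F(x) = -(216*x**3*cos(3*x) - 216*x**2*sin(3*x) - 18*x**2*cos(3*x) + 12*x*sin(3*x) - 144*x*cos(3*x) + 48*sin(3*x) - 77*cos(3*x))/162.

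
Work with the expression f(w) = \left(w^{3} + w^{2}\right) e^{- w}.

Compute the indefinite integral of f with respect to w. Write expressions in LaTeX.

F(w) = - \left(w + 2\right) \left(w^{2} + 2 w + 4\right) e^{- w} + C

f has the shape u'v + uv' for u = - w^{3} - 4 w^{2} - 8 w - 8 and v = e^{- w} — it is the derivative of the product u*v.
Check: d/dw[- \left(w + 2\right) \left(w^{2} + 2 w + 4\right) e^{- w}] = \left(w^{3} + w^{2}\right) e^{- w} = f(w).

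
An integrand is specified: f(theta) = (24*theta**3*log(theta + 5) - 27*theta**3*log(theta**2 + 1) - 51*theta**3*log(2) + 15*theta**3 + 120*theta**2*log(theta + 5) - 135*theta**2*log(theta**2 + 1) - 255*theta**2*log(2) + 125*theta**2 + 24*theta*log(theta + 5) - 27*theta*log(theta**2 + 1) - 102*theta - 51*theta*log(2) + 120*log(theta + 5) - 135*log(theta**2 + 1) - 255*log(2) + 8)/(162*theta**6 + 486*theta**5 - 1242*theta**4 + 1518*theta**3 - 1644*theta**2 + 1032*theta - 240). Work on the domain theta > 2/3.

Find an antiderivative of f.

f has the shape u'v + uv' for u = -1/(2*(3*theta - 2)**2) and v = 4*log(theta/2 + 5/2)/3 - 3*log(2*theta**2 + 2)/2 — it is the derivative of the product u*v.
Check: d/dtheta[-(8*log(theta/2 + 5/2) - 9*log(2*theta**2 + 2))/(12*(3*theta - 2)**2)] = (24*theta**3*log(theta + 5) - 27*theta**3*log(theta**2 + 1) - 51*theta**3*log(2) + 15*theta**3 + 120*theta**2*log(theta + 5) - 135*theta**2*log(theta**2 + 1) - 255*theta**2*log(2) + 125*theta**2 + 24*theta*log(theta + 5) - 27*theta*log(theta**2 + 1) - 102*theta - 51*theta*log(2) + 120*log(theta + 5) - 135*log(theta**2 + 1) - 255*log(2) + 8)/(162*theta**6 + 486*theta**5 - 1242*theta**4 + 1518*theta**3 - 1644*theta**2 + 1032*theta - 240) = f(theta).

An antiderivative is F(theta) = -(8*log(theta/2 + 5/2) - 9*log(2*theta**2 + 2))/(12*(3*theta - 2)**2).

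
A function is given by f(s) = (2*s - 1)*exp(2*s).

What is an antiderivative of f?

f has the shape u'v + uv' for u = s - 1 and v = exp(2*s) — it is the derivative of the product u*v.
Check: d/ds[(s - 1)*exp(2*s)] = 2*s*exp(2*s) - exp(2*s), which equals f(s).

An antiderivative is F(s) = (s - 1)*exp(2*s).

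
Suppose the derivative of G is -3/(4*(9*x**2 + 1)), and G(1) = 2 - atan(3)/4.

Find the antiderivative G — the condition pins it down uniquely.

For G(x) to be correct, d/dx[G] must agree with the stated G'(x) identically.
A general antiderivative is -atan(3*x)/4 + C.
The condition gives C = 2 - atan(3)/4 - (-atan(3)/4) = 2.
So G(x) = 2 - atan(3*x)/4.
Check: d/dx[2 - atan(3*x)/4] = -3/(36*x**2 + 4), which equals G'(x).

G(x) = 2 - atan(3*x)/4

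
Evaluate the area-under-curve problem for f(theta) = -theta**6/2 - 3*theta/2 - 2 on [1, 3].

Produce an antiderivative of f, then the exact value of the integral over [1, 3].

Integrate term by term and add the pieces.
F(theta) = -theta**7/14 - 3*theta**2/4 - 2*theta is an antiderivative of f.
Check: d/dtheta[-theta**7/14 - 3*theta**2/4 - 2*theta] = -theta**6/2 - 3*theta/2 - 2 = f(theta).
F(3) = -4731/28; F(1) = -79/28.
Integral = F(3) - F(1) = -1163/7.

Antiderivative: F(theta) = -theta**7/14 - 3*theta**2/4 - 2*theta; value = -1163/7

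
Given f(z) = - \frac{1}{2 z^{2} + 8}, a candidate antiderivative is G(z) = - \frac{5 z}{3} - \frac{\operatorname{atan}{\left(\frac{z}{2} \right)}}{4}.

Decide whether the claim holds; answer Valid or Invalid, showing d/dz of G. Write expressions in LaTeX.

d/dz[G] = \frac{- 10 z^{2} - 43}{6 z^{2} + 24}
d/dz[G] - f(z) = - \frac{5}{3} != 0.

Invalid: d/dz[G] - f = - \frac{5}{3}, which is not 0.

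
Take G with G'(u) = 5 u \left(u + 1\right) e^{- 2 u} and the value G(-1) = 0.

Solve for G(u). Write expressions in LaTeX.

Recognize the product-rule pattern: G'(u) = v'r + vr' with v = - \frac{5 u^{2}}{2} - 5 u - \frac{5}{2}, r = e^{- 2 u}, so integration by parts undoes it.
A general antiderivative is \frac{\left(- 5 u^{2} - 10 u - 5\right) e^{- 2 u}}{2} + C.
The condition gives C = 0 - (0) = 0.
So G(u) = \frac{5 \left(- u^{2} - 2 u - 1\right) e^{- 2 u}}{2}.
Check: d/du[\frac{5 \left(- u^{2} - 2 u - 1\right) e^{- 2 u}}{2}] = \left(5 u^{2} + 5 u\right) e^{- 2 u}, which equals G'(u).

G(u) = \frac{5 \left(- u^{2} - 2 u - 1\right) e^{- 2 u}}{2}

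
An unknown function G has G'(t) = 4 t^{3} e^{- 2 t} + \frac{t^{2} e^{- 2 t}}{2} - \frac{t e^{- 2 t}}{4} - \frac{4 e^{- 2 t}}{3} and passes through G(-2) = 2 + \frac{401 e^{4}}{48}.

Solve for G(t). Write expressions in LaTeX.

G'(t) has the shape u'v + uv' for u = - 2 t^{3} - \frac{13 t^{2}}{4} - \frac{25 t}{8} - \frac{43}{48} and v = e^{- 2 t} — it is the derivative of the product u*v.
A general antiderivative is \frac{\left(- 96 t^{3} - 156 t^{2} - 150 t - 43\right) e^{- 2 t}}{48} + C.
The condition gives C = 2 + \frac{401 e^{4}}{48} - (\frac{401 e^{4}}{48}) = 2.
So G(t) = \frac{\left(- 96 t^{3} - 156 t^{2} - 150 t + 96 e^{2 t} - 43\right) e^{- 2 t}}{48}.
Check: d/dt[\frac{\left(- 96 t^{3} - 156 t^{2} - 150 t + 96 e^{2 t} - 43\right) e^{- 2 t}}{48}] = \frac{\left(48 t^{3} + 6 t^{2} - 3 t - 16\right) e^{- 2 t}}{12}, which equals G'(t).

G(t) = \frac{\left(- 96 t^{3} - 156 t^{2} - 150 t + 96 e^{2 t} - 43\right) e^{- 2 t}}{48}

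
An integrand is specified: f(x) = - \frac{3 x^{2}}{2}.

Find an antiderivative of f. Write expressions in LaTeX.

An antiderivative is F(x) = - \frac{x^{3}}{2}.

Whatever form F(x) takes, F'(x) = f(x) is non-negotiable.
Check: d/dx[- \frac{x^{3}}{2}] = - \frac{3 x^{2}}{2} = f(x).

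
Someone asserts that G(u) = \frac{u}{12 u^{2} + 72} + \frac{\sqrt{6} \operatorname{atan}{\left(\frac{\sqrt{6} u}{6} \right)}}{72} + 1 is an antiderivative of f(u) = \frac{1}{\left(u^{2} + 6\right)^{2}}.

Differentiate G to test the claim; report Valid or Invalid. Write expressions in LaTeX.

Valid - the claim checks out under differentiation.

d/du[G] = \frac{1}{u^{4} + 12 u^{2} + 36}
This equals f(u) exactly, so the claim holds.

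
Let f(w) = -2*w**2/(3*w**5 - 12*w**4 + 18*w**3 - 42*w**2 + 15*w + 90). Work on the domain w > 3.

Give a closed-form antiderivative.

The denominator factors as 3*(w - 3)*(w - 2)*(w + 1)*(w**2 + 5); partial fractions split f into directly integrable pieces: 5*(2*w + 13)/(567*(w**2 + 5)) - 1/(108*(w + 1)) + 8/(81*(w - 2)) - 3/(28*(w - 3)).
Check: d/dw[-3*log(w - 3)/28 + 8*log(w - 2)/81 - log(w + 1)/108 + 5*log(w**2 + 5)/567 + 13*sqrt(5)*atan(sqrt(5)*w/5)/567] = -2*w**2/(3*w**5 - 12*w**4 + 18*w**3 - 42*w**2 + 15*w + 90) = f(w).

An antiderivative is F(w) = -3*log(w - 3)/28 + 8*log(w - 2)/81 - log(w + 1)/108 + 5*log(w**2 + 5)/567 + 13*sqrt(5)*atan(sqrt(5)*w/5)/567.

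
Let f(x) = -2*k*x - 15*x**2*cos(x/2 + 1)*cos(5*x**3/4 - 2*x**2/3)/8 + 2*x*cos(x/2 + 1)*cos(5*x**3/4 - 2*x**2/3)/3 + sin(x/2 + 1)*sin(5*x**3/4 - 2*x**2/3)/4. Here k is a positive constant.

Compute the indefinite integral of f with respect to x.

F(x) = -k*x**2 - sin(5*x**3/4 - 2*x**2/3)*cos(x/2 + 1)/2 + C

The integrand splits into summands that can be handled one at a time.
Check: d/dx[-k*x**2 - sin(5*x**3/4 - 2*x**2/3)*cos(x/2 + 1)/2] = -2*k*x - 15*x**2*cos(x/2 + 1)*cos(5*x**3/4 - 2*x**2/3)/8 + 2*x*cos(x/2 + 1)*cos(5*x**3/4 - 2*x**2/3)/3 + sin(x/2 + 1)*sin(5*x**3/4 - 2*x**2/3)/4 = f(x).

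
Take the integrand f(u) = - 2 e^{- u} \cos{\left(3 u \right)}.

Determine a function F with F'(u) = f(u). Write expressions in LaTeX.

An antiderivative F(u) passes only if d/du[F] lands on f(u) exactly.
Check: d/du[- \frac{3 e^{- u} \sin{\left(3 u \right)}}{5} + \frac{e^{- u} \cos{\left(3 u \right)}}{5}] = - 2 e^{- u} \cos{\left(3 u \right)} = f(u).

An antiderivative is F(u) = - \frac{3 e^{- u} \sin{\left(3 u \right)}}{5} + \frac{e^{- u} \cos{\left(3 u \right)}}{5}.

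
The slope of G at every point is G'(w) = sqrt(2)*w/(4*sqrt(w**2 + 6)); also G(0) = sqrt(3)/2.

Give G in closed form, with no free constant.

G(w) = sqrt(w**2/2 + 3)/2

The substitution u = w**2/2 + 3 works: G'(w) is exactly (dG/du)*(du/dw) for that inner function.
A general antiderivative is sqrt(w**2/2 + 3)/2 + C.
The condition gives C = sqrt(3)/2 - (sqrt(3)/2) = 0.
So G(w) = sqrt(w**2/2 + 3)/2.
Check: d/dw[sqrt(w**2/2 + 3)/2] = sqrt(2)*w/(4*sqrt(w**2 + 6)) = G'(w).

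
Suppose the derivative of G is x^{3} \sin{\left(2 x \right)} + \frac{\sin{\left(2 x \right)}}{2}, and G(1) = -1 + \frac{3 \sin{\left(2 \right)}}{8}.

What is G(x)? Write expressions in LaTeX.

Integrate term by term and add the pieces.
A general antiderivative is - \frac{x^{3} \cos{\left(2 x \right)}}{2} + \frac{3 x^{2} \sin{\left(2 x \right)}}{4} + \frac{3 x \cos{\left(2 x \right)}}{4} - \frac{3 \sin{\left(2 x \right)}}{8} - \frac{\cos{\left(2 x \right)}}{4} + C.
The condition gives C = -1 + \frac{3 \sin{\left(2 \right)}}{8} - (\frac{3 \sin{\left(2 \right)}}{8}) = -1.
So G(x) = - \frac{x^{3} \cos{\left(2 x \right)}}{2} + \frac{3 x^{2} \sin{\left(2 x \right)}}{4} + \frac{3 x \cos{\left(2 x \right)}}{4} - \frac{3 \sin{\left(2 x \right)}}{8} - \frac{\cos{\left(2 x \right)}}{4} - 1.
Check: d/dx[- \frac{x^{3} \cos{\left(2 x \right)}}{2} + \frac{3 x^{2} \sin{\left(2 x \right)}}{4} + \frac{3 x \cos{\left(2 x \right)}}{4} - \frac{3 \sin{\left(2 x \right)}}{8} - \frac{\cos{\left(2 x \right)}}{4} - 1] = x^{3} \sin{\left(2 x \right)} + \frac{\sin{\left(2 x \right)}}{2} = G'(x).

G(x) = - \frac{x^{3} \cos{\left(2 x \right)}}{2} + \frac{3 x^{2} \sin{\left(2 x \right)}}{4} + \frac{3 x \cos{\left(2 x \right)}}{4} - \frac{3 \sin{\left(2 x \right)}}{8} - \frac{\cos{\left(2 x \right)}}{4} - 1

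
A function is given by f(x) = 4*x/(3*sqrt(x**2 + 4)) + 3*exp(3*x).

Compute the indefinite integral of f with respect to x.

Integrate term by term and add the pieces.
Check: d/dx[4*sqrt(x**2 + 4)/3 + exp(3*x)] = (4*x + 9*sqrt(x**2 + 4)*exp(3*x))/(3*sqrt(x**2 + 4)), which equals f(x).

F(x) = 4*sqrt(x**2 + 4)/3 + exp(3*x) + C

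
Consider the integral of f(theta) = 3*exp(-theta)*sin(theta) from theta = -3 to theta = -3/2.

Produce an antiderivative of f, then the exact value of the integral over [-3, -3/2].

Antiderivative: F(theta) = (-3*sin(theta) - 3*cos(theta))*exp(-theta)/2; value = 3*exp(3)*cos(3)/2 - 3*exp(3)*sin(3)/2 - 3*exp(3/2)*cos(3/2)/2 + 3*exp(3/2)*sin(3/2)/2

A first test for any F(theta): its theta-derivative must equal f(theta) identically.
F(theta) = (-3*sin(theta) - 3*cos(theta))*exp(-theta)/2 is an antiderivative of f.
Check: d/dtheta[(-3*sin(theta) - 3*cos(theta))*exp(-theta)/2] = 3*exp(-theta)*sin(theta) = f(theta).
F(-3/2) = -3*exp(3/2)*cos(3/2)/2 + 3*exp(3/2)*sin(3/2)/2; F(-3) = 3*exp(3)*sin(3)/2 - 3*exp(3)*cos(3)/2.
Integral = F(-3/2) - F(-3) = 3*exp(3)*cos(3)/2 - 3*exp(3)*sin(3)/2 - 3*exp(3/2)*cos(3/2)/2 + 3*exp(3/2)*sin(3/2)/2.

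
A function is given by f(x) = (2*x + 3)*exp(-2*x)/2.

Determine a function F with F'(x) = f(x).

f has the shape u'v + uv' for u = -x/2 - 1 and v = exp(-2*x) — it is the derivative of the product u*v.
Check: d/dx[(-x - 2)*exp(-2*x)/2] = (2*x + 3)*exp(-2*x)/2 = f(x).

An antiderivative is F(x) = (-x - 2)*exp(-2*x)/2.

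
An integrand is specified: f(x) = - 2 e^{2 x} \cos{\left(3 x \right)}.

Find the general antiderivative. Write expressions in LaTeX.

F(x) = - \frac{6 e^{2 x} \sin{\left(3 x \right)}}{13} - \frac{4 e^{2 x} \cos{\left(3 x \right)}}{13} + C

Recover f(x) by differentiating a candidate F(x); any mismatch rules it out.
Check: d/dx[- \frac{6 e^{2 x} \sin{\left(3 x \right)}}{13} - \frac{4 e^{2 x} \cos{\left(3 x \right)}}{13}] = - 2 e^{2 x} \cos{\left(3 x \right)} = f(x).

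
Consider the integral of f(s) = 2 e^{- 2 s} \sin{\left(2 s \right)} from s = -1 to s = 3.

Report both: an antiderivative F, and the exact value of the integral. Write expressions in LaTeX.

Antiderivative: F(s) = - \frac{e^{- 2 s} \sin{\left(2 s \right)}}{2} - \frac{e^{- 2 s} \cos{\left(2 s \right)}}{2}; value = - \frac{e^{2} \sin{\left(2 \right)}}{2} + \frac{e^{2} \cos{\left(2 \right)}}{2} - \frac{\cos{\left(6 \right)}}{2 e^{6}} - \frac{\sin{\left(6 \right)}}{2 e^{6}}

Any candidate F(s) must reproduce f(s) exactly when differentiated.
F(s) = - \frac{e^{- 2 s} \sin{\left(2 s \right)}}{2} - \frac{e^{- 2 s} \cos{\left(2 s \right)}}{2} is an antiderivative of f.
Check: d/ds[- \frac{e^{- 2 s} \sin{\left(2 s \right)}}{2} - \frac{e^{- 2 s} \cos{\left(2 s \right)}}{2}] = 2 e^{- 2 s} \sin{\left(2 s \right)} = f(s).
F(3) = - \frac{\cos{\left(6 \right)}}{2 e^{6}} - \frac{\sin{\left(6 \right)}}{2 e^{6}}; F(-1) = - \frac{e^{2} \cos{\left(2 \right)}}{2} + \frac{e^{2} \sin{\left(2 \right)}}{2}.
Integral = F(3) - F(-1) = - \frac{e^{2} \sin{\left(2 \right)}}{2} + \frac{e^{2} \cos{\left(2 \right)}}{2} - \frac{\cos{\left(6 \right)}}{2 e^{6}} - \frac{\sin{\left(6 \right)}}{2 e^{6}}.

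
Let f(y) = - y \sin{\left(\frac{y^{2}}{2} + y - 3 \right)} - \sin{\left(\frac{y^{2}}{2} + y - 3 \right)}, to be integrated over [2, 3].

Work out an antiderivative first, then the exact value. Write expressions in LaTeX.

Antiderivative: F(y) = \cos{\left(\frac{y^{2}}{2} + y - 3 \right)}; value = - \cos{\left(1 \right)} + \cos{\left(\frac{9}{2} \right)}

The substitution u = \frac{y^{2}}{2} + y - 3 works: f is exactly (dF/du)*(du/dy) for that inner function.
F(y) = \cos{\left(\frac{y^{2}}{2} + y - 3 \right)} is an antiderivative of f.
Check: d/dy[\cos{\left(\frac{y^{2}}{2} + y - 3 \right)}] = - y \sin{\left(\frac{y^{2}}{2} + y - 3 \right)} - \sin{\left(\frac{y^{2}}{2} + y - 3 \right)} = f(y).
F(3) = \cos{\left(\frac{9}{2} \right)}; F(2) = \cos{\left(1 \right)}.
Integral = F(3) - F(2) = - \cos{\left(1 \right)} + \cos{\left(\frac{9}{2} \right)}.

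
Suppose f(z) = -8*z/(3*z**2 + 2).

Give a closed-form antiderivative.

An antiderivative is F(z) = -4*log(3*z**2/2 + 1)/3.

The substitution u = 3*z**2/2 + 1 works: f is exactly (dF/du)*(du/dz) for that inner function.
Check: d/dz[-4*log(3*z**2/2 + 1)/3] = -8*z/(3*z**2 + 2) = f(z).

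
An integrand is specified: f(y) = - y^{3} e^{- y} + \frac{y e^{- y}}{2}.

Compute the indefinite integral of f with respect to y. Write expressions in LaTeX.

f has the shape u'v + uv' for u = y^{3} + 3 y^{2} + \frac{11 y}{2} + \frac{11}{2} and v = e^{- y} — it is the derivative of the product u*v.
Check: d/dy[\frac{\left(2 y^{3} + 6 y^{2} + 11 y + 11\right) e^{- y}}{2}] = \frac{\left(- 2 y^{3} + y\right) e^{- y}}{2}, which equals f(y).

F(y) = \frac{\left(2 y^{3} + 6 y^{2} + 11 y + 11\right) e^{- y}}{2} + C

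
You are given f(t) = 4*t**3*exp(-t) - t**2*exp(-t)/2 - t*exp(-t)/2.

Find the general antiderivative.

F(t) = (-8*t**3 - 23*t**2 - 45*t - 45)*exp(-t)/2 + C

f has the shape u'v + uv' for u = -4*t**3 - 23*t**2/2 - 45*t/2 - 45/2 and v = exp(-t) — it is the derivative of the product u*v.
Check: d/dt[(-8*t**3 - 23*t**2 - 45*t - 45)*exp(-t)/2] = (8*t**3 - t**2 - t)*exp(-t)/2, which equals f(t).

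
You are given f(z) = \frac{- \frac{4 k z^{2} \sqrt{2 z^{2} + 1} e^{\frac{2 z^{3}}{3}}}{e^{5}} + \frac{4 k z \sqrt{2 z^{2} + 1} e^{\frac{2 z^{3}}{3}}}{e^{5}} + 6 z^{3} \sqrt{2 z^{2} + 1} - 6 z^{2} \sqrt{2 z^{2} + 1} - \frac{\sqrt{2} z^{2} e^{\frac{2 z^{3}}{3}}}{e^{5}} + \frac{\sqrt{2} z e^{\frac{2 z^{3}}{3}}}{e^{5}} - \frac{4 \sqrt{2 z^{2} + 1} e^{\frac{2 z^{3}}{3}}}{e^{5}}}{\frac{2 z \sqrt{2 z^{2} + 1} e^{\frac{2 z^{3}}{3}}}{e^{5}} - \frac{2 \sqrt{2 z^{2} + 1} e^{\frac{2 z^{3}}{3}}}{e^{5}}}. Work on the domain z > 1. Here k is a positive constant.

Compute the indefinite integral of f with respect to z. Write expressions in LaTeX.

For F(z) to be correct the identity F'(z) - f(z) = 0 must hold.
Check: d/dz[\frac{- 4 k z^{2} - \sqrt{2} \sqrt{2 z^{2} + 1} - 6 e^{5 - \frac{2 z^{3}}{3}} - 8 \log{\left(z - 1 \right)}}{4}] = \frac{- \frac{4 k z^{2} \sqrt{2 z^{2} + 1} e^{\frac{2 z^{3}}{3}}}{e^{5}} + \frac{4 k z \sqrt{2 z^{2} + 1} e^{\frac{2 z^{3}}{3}}}{e^{5}} + 6 z^{3} \sqrt{2 z^{2} + 1} - 6 z^{2} \sqrt{2 z^{2} + 1} - \frac{\sqrt{2} z^{2} e^{\frac{2 z^{3}}{3}}}{e^{5}} + \frac{\sqrt{2} z e^{\frac{2 z^{3}}{3}}}{e^{5}} - \frac{4 \sqrt{2 z^{2} + 1} e^{\frac{2 z^{3}}{3}}}{e^{5}}}{\frac{2 z \sqrt{2 z^{2} + 1} e^{\frac{2 z^{3}}{3}}}{e^{5}} - \frac{2 \sqrt{2 z^{2} + 1} e^{\frac{2 z^{3}}{3}}}{e^{5}}} = f(z).

F(z) = \frac{- 4 k z^{2} - \sqrt{2} \sqrt{2 z^{2} + 1} - 6 e^{5 - \frac{2 z^{3}}{3}} - 8 \log{\left(z - 1 \right)}}{4} + C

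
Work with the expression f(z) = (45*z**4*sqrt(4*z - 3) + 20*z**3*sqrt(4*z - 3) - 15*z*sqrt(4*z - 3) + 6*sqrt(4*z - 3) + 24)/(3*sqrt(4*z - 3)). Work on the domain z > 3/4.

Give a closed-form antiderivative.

A candidate is checked by its d/dz: the result must match f(z).
Check: d/dz[(18*z**5 + 10*z**4 - 15*z**2 + 12*z + 24*sqrt(4*z - 3) - 9)/6] = (45*z**4*sqrt(4*z - 3) + 20*z**3*sqrt(4*z - 3) - 15*z*sqrt(4*z - 3) + 6*sqrt(4*z - 3) + 24)/(3*sqrt(4*z - 3)) = f(z).

An antiderivative is F(z) = (18*z**5 + 10*z**4 - 15*z**2 + 12*z + 24*sqrt(4*z - 3) - 9)/6.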